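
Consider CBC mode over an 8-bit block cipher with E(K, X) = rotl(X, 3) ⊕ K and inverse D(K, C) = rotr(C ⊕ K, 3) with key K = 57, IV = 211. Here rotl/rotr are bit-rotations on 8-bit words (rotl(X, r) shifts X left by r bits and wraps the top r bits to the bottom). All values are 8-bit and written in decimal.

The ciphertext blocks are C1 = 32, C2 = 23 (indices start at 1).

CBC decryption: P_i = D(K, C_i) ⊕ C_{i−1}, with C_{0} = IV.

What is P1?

P1 = 240

P1: D(K, 32) = 35; 35 ⊕ 211 = 240.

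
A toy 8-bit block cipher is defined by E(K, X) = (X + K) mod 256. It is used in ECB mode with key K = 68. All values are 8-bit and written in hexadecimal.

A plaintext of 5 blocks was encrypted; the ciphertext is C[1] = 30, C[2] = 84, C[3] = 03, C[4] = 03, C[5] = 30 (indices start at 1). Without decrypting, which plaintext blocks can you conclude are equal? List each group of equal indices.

ECB encrypts each block independently with the same key, so equal ciphertext blocks imply equal plaintext blocks.
C[1] = C[5] = 30, so P[1] = P[5].
C[3] = C[4] = 03, so P[3] = P[4].

P[1] = P[5]; P[3] = P[4]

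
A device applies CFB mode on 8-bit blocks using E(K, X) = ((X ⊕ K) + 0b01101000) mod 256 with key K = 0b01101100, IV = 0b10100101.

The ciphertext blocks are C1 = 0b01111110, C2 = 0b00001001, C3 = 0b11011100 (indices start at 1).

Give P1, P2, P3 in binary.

CFB decryption: P_i = C_i ⊕ E(K, C_{i−1}), with C_{0} = IV.
P1: E(K, 0b10100101) = 0b00110001; 0b01111110 ⊕ 0b00110001 = 0b01001111.
P2: E(K, 0b01111110) = 0b01111010; 0b00001001 ⊕ 0b01111010 = 0b01110011.
P3: E(K, 0b00001001) = 0b11001101; 0b11011100 ⊕ 0b11001101 = 0b00010001.

P1 = 0b01001111, P2 = 0b01110011, P3 = 0b00010001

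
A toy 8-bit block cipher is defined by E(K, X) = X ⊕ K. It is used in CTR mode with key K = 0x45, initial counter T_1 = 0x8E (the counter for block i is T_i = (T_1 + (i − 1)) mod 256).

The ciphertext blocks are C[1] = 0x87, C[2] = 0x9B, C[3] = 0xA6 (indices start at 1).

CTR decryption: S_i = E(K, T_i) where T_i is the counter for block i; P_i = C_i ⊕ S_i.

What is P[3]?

P[3]: T = 0x90, S = E(K, T) = 0xD5; 0xA6 ⊕ 0xD5 = 0x73.

P[3] = 0x73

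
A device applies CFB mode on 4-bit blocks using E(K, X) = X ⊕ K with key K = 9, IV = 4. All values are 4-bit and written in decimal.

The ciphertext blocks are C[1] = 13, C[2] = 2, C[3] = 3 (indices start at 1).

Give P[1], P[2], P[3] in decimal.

P[1] = 0, P[2] = 6, P[3] = 8

CFB decryption: P_i = C_i ⊕ E(K, C_{i−1}), with C_{0} = IV.
P[1]: E(K, 4) = 13; 13 ⊕ 13 = 0.
P[2]: E(K, 13) = 4; 2 ⊕ 4 = 6.
P[3]: E(K, 2) = 11; 3 ⊕ 11 = 8.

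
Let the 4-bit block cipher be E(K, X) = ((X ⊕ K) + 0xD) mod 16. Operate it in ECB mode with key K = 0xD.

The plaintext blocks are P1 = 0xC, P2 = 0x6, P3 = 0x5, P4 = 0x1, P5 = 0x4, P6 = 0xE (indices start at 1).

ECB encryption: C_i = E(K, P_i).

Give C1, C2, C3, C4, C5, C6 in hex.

C1: E(K, 0xC) = 0xE.
C2: E(K, 0x6) = 0x8.
C3: E(K, 0x5) = 0x5.
C4: E(K, 0x1) = 0x9.
C5: E(K, 0x4) = 0x6.
C6: E(K, 0xE) = 0x0.

C1 = 0xE, C2 = 0x8, C3 = 0x5, C4 = 0x9, C5 = 0x6, C6 = 0x0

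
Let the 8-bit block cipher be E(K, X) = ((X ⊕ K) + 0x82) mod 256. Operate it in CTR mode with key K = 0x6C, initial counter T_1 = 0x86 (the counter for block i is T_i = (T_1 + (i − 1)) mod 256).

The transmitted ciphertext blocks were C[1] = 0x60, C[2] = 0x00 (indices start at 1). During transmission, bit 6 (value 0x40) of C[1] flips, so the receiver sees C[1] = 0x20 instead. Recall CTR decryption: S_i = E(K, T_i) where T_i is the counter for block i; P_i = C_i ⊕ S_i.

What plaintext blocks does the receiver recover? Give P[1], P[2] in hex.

P[1] = 0x4C, P[2] = 0x6D

Only C[1] changed, to 0x20. In CTR, a change in C_i flips the same bit in P_i only; the keystream is unaffected. Decrypting the received ciphertext:
P[1]: T = 0x86, S = E(K, T) = 0x6C; 0x20 ⊕ 0x6C = 0x4C.
P[2]: T = 0x87, S = E(K, T) = 0x6D; 0x00 ⊕ 0x6D = 0x6D.
Blocks that differ from the original plaintext: P[1].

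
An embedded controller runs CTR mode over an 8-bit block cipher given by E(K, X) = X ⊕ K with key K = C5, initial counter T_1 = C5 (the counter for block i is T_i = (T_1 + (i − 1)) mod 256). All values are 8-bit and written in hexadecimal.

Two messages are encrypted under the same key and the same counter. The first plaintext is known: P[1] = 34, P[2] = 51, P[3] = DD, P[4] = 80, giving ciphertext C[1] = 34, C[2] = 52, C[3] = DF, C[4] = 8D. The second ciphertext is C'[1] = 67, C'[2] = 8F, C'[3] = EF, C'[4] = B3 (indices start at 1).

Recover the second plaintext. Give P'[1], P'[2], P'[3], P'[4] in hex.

In CTR with a reused counter, both messages share the same keystream S_i, so C_i ⊕ C'_i = P_i ⊕ P'_i and thus P'_i = P_i ⊕ C_i ⊕ C'_i.
P'[1]: 34 ⊕ 34 ⊕ 67 = 67.
P'[2]: 51 ⊕ 52 ⊕ 8F = 8C.
P'[3]: DD ⊕ DF ⊕ EF = ED.
P'[4]: 80 ⊕ 8D ⊕ B3 = BE.

P'[1] = 67, P'[2] = 8C, P'[3] = ED, P'[4] = BE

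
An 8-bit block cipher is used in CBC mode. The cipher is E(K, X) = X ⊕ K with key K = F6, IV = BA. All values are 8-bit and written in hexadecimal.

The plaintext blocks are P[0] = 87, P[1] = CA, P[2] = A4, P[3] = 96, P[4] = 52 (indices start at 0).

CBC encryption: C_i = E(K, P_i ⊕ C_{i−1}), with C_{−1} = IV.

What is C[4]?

C[4] = 61

C[0]: P[0] ⊕ BA = 3D; E(K, 3D) = CB.
C[1]: P[1] ⊕ CB = 01; E(K, 01) = F7.
C[2]: P[2] ⊕ F7 = 53; E(K, 53) = A5.
C[3]: P[3] ⊕ A5 = 33; E(K, 33) = C5.
C[4]: P[4] ⊕ C5 = 97; E(K, 97) = 61.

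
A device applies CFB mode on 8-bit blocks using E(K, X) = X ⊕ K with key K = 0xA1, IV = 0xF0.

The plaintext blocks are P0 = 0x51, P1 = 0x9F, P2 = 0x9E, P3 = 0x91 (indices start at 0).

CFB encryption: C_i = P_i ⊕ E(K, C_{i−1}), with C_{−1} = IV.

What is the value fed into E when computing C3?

0x01

C0: E(K, 0xF0) = 0x51; 0x51 ⊕ 0x51 = 0x00.
C1: E(K, 0x00) = 0xA1; 0x9F ⊕ 0xA1 = 0x3E.
C2: E(K, 0x3E) = 0x9F; 0x9E ⊕ 0x9F = 0x01.
C3: E(K, 0x01) = 0xA0; 0x91 ⊕ 0xA0 = 0x31.
So the input to E for block 3 is 0x01.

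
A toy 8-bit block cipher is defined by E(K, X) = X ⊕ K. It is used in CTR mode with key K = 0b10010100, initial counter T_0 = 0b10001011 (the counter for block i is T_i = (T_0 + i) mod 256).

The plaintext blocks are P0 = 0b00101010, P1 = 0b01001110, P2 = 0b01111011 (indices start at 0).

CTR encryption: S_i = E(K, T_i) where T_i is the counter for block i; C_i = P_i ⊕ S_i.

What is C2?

C0: T = 0b10001011, S = E(K, T) = 0b00011111; 0b00101010 ⊕ 0b00011111 = 0b00110101.
C1: T = 0b10001100, S = E(K, T) = 0b00011000; 0b01001110 ⊕ 0b00011000 = 0b01010110.
C2: T = 0b10001101, S = E(K, T) = 0b00011001; 0b01111011 ⊕ 0b00011001 = 0b01100010.

C2 = 0b01100010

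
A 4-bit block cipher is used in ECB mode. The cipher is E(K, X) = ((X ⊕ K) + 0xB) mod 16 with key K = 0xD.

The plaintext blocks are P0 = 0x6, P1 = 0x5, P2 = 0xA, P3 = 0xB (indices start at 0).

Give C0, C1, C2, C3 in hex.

ECB encryption: C_i = E(K, P_i).
C0: E(K, 0x6) = 0x6.
C1: E(K, 0x5) = 0x3.
C2: E(K, 0xA) = 0x2.
C3: E(K, 0xB) = 0x1.

C0 = 0x6, C1 = 0x3, C2 = 0x2, C3 = 0x1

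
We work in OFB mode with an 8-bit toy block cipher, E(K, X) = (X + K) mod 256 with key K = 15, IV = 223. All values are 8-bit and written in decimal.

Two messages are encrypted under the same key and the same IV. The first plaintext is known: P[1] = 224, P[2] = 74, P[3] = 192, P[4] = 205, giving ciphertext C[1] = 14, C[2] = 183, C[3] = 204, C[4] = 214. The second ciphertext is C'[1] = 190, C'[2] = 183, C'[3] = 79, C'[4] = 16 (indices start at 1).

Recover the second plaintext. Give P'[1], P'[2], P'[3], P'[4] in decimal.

In OFB with a reused IV, both messages share the same keystream S_i, so C_i ⊕ C'_i = P_i ⊕ P'_i and thus P'_i = P_i ⊕ C_i ⊕ C'_i.
P'[1]: 224 ⊕ 14 ⊕ 190 = 80.
P'[2]: 74 ⊕ 183 ⊕ 183 = 74.
P'[3]: 192 ⊕ 204 ⊕ 79 = 67.
P'[4]: 205 ⊕ 214 ⊕ 16 = 11.

P'[1] = 80, P'[2] = 74, P'[3] = 67, P'[4] = 11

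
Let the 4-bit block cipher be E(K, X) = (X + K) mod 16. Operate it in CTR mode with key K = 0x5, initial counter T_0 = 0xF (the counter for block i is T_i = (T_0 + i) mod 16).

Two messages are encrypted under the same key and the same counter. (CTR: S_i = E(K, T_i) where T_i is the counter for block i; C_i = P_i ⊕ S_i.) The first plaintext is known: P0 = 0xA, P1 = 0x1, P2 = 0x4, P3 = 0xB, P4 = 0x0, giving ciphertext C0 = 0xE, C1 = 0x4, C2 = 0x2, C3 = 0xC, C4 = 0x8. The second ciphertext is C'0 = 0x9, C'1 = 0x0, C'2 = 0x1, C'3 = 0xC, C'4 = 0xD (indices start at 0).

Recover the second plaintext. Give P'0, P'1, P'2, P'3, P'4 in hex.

P'0 = 0xD, P'1 = 0x5, P'2 = 0x7, P'3 = 0xB, P'4 = 0x5

In CTR with a reused counter, both messages share the same keystream S_i, so C_i ⊕ C'_i = P_i ⊕ P'_i and thus P'_i = P_i ⊕ C_i ⊕ C'_i.
P'0: 0xA ⊕ 0xE ⊕ 0x9 = 0xD.
P'1: 0x1 ⊕ 0x4 ⊕ 0x0 = 0x5.
P'2: 0x4 ⊕ 0x2 ⊕ 0x1 = 0x7.
P'3: 0xB ⊕ 0xC ⊕ 0xC = 0xB.
P'4: 0x0 ⊕ 0x8 ⊕ 0xD = 0x5.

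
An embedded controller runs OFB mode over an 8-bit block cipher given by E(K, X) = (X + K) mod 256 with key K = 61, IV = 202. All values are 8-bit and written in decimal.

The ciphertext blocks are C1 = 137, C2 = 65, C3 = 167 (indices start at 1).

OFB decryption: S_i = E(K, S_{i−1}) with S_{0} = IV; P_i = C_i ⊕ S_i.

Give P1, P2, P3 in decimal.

P1: S = E(K, 202) = 7; 137 ⊕ 7 = 142.
P2: S = E(K, 7) = 68; 65 ⊕ 68 = 5.
P3: S = E(K, 68) = 129; 167 ⊕ 129 = 38.

P1 = 142, P2 = 5, P3 = 38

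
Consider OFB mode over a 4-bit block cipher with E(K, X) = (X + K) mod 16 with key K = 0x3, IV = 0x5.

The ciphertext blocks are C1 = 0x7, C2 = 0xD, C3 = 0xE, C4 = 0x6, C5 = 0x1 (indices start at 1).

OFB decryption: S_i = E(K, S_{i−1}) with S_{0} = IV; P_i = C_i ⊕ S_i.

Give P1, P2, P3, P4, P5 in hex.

P1 = 0xF, P2 = 0x6, P3 = 0x0, P4 = 0x7, P5 = 0x5

P1: S = E(K, 0x5) = 0x8; 0x7 ⊕ 0x8 = 0xF.
P2: S = E(K, 0x8) = 0xB; 0xD ⊕ 0xB = 0x6.
P3: S = E(K, 0xB) = 0xE; 0xE ⊕ 0xE = 0x0.
P4: S = E(K, 0xE) = 0x1; 0x6 ⊕ 0x1 = 0x7.
P5: S = E(K, 0x1) = 0x4; 0x1 ⊕ 0x4 = 0x5.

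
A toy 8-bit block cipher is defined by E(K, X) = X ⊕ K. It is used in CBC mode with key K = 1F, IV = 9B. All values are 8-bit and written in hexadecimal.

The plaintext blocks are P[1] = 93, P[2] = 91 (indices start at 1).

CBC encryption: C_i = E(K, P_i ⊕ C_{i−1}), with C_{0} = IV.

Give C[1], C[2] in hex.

C[1] = 17, C[2] = 99

C[1]: P[1] ⊕ 9B = 08; E(K, 08) = 17.
C[2]: P[2] ⊕ 17 = 86; E(K, 86) = 99.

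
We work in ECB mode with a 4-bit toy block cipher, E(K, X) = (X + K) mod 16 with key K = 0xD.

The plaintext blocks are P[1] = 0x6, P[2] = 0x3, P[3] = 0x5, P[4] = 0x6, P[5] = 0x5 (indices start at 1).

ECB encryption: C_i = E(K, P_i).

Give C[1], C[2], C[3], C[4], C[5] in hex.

C[1] = 0x3, C[2] = 0x0, C[3] = 0x2, C[4] = 0x3, C[5] = 0x2

C[1]: E(K, 0x6) = 0x3.
C[2]: E(K, 0x3) = 0x0.
C[3]: E(K, 0x5) = 0x2.
C[4]: E(K, 0x6) = 0x3.
C[5]: E(K, 0x5) = 0x2.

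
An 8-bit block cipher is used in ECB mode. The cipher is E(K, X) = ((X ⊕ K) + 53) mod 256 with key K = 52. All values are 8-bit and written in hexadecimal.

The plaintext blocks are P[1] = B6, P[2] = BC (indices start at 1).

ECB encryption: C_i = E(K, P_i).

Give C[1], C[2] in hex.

C[1]: E(K, B6) = 37.
C[2]: E(K, BC) = 41.

C[1] = 37, C[2] = 41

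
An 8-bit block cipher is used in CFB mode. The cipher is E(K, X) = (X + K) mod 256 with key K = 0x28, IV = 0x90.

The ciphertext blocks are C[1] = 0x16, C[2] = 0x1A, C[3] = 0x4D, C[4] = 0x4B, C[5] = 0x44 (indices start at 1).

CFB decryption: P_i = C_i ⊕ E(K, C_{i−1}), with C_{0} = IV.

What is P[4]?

P[4]: E(K, 0x4D) = 0x75; 0x4B ⊕ 0x75 = 0x3E.

P[4] = 0x3E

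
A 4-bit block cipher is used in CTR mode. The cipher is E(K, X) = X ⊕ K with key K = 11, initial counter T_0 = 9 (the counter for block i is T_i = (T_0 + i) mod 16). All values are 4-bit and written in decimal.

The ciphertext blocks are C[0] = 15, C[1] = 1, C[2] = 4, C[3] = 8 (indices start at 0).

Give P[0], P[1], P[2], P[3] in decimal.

CTR decryption: S_i = E(K, T_i) where T_i is the counter for block i; P_i = C_i ⊕ S_i.
P[0]: T = 9, S = E(K, T) = 2; 15 ⊕ 2 = 13.
P[1]: T = 10, S = E(K, T) = 1; 1 ⊕ 1 = 0.
P[2]: T = 11, S = E(K, T) = 0; 4 ⊕ 0 = 4.
P[3]: T = 12, S = E(K, T) = 7; 8 ⊕ 7 = 15.

P[0] = 13, P[1] = 0, P[2] = 4, P[3] = 15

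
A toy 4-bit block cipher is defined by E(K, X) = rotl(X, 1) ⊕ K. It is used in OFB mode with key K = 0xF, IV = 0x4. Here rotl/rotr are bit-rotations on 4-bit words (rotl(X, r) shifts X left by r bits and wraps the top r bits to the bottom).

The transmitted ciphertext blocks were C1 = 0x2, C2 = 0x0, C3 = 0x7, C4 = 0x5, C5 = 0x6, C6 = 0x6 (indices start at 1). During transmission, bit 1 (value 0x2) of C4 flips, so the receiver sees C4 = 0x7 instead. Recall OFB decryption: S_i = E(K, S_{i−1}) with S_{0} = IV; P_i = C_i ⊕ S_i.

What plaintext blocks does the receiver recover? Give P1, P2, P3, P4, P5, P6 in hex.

Only C4 changed, to 0x7. In OFB, a change in C_i flips the same bit in P_i only; the keystream is unaffected. Decrypting the received ciphertext:
P1: S = E(K, 0x4) = 0x7; 0x2 ⊕ 0x7 = 0x5.
P2: S = E(K, 0x7) = 0x1; 0x0 ⊕ 0x1 = 0x1.
P3: S = E(K, 0x1) = 0xD; 0x7 ⊕ 0xD = 0xA.
P4: S = E(K, 0xD) = 0x4; 0x7 ⊕ 0x4 = 0x3.
P5: S = E(K, 0x4) = 0x7; 0x6 ⊕ 0x7 = 0x1.
P6: S = E(K, 0x7) = 0x1; 0x6 ⊕ 0x1 = 0x7.
Blocks that differ from the original plaintext: P4.

P1 = 0x5, P2 = 0x1, P3 = 0xA, P4 = 0x3, P5 = 0x1, P6 = 0x7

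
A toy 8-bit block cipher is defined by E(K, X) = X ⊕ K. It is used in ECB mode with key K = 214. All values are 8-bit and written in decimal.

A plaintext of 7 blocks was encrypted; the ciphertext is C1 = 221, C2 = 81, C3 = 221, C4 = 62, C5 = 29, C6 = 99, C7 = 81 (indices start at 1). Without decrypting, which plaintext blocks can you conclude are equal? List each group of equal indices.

ECB encrypts each block independently with the same key, so equal ciphertext blocks imply equal plaintext blocks.
C1 = C3 = 221, so P1 = P3.
C2 = C7 = 81, so P2 = P7.

P1 = P3; P2 = P7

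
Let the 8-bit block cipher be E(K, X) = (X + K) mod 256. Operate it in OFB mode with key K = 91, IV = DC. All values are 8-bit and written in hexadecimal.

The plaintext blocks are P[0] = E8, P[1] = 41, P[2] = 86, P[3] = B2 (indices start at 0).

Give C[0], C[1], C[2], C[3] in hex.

OFB encryption: S_i = E(K, S_{i−1}) with S_{−1} = IV; C_i = P_i ⊕ S_i.
C[0]: S = E(K, DC) = 6D; E8 ⊕ 6D = 85.
C[1]: S = E(K, 6D) = FE; 41 ⊕ FE = BF.
C[2]: S = E(K, FE) = 8F; 86 ⊕ 8F = 09.
C[3]: S = E(K, 8F) = 20; B2 ⊕ 20 = 92.

C[0] = 85, C[1] = BF, C[2] = 09, C[3] = 92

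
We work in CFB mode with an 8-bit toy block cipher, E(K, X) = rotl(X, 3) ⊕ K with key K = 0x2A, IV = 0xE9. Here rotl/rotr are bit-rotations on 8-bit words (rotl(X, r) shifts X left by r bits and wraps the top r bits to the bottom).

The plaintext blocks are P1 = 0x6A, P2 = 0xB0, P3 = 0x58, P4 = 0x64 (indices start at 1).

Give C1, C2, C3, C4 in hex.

CFB encryption: C_i = P_i ⊕ E(K, C_{i−1}), with C_{0} = IV.
C1: E(K, 0xE9) = 0x65; 0x6A ⊕ 0x65 = 0x0F.
C2: E(K, 0x0F) = 0x52; 0xB0 ⊕ 0x52 = 0xE2.
C3: E(K, 0xE2) = 0x3D; 0x58 ⊕ 0x3D = 0x65.
C4: E(K, 0x65) = 0x01; 0x64 ⊕ 0x01 = 0x65.

C1 = 0x0F, C2 = 0xE2, C3 = 0x65, C4 = 0x65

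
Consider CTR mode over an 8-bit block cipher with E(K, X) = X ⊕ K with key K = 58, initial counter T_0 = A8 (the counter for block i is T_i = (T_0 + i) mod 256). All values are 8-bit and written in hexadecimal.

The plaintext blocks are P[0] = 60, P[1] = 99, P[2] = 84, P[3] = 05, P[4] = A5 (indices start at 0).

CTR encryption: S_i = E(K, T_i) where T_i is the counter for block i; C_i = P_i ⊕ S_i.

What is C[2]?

C[2] = 76

C[0]: T = A8, S = E(K, T) = F0; 60 ⊕ F0 = 90.
C[1]: T = A9, S = E(K, T) = F1; 99 ⊕ F1 = 68.
C[2]: T = AA, S = E(K, T) = F2; 84 ⊕ F2 = 76.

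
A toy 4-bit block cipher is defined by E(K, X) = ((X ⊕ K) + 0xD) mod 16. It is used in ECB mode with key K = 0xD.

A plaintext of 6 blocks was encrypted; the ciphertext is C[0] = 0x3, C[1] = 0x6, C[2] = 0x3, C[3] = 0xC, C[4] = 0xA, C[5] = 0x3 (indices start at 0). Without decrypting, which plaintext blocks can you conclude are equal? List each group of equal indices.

ECB encrypts each block independently with the same key, so equal ciphertext blocks imply equal plaintext blocks.
C[0] = C[2] = C[5] = 0x3, so P[0] = P[2] = P[5].

P[0] = P[2] = P[5]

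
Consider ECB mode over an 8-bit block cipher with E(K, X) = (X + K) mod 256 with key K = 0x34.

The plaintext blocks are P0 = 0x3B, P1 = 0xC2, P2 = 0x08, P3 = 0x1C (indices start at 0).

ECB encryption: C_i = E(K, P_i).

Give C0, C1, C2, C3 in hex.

C0 = 0x6F, C1 = 0xF6, C2 = 0x3C, C3 = 0x50

C0: E(K, 0x3B) = 0x6F.
C1: E(K, 0xC2) = 0xF6.
C2: E(K, 0x08) = 0x3C.
C3: E(K, 0x1C) = 0x50.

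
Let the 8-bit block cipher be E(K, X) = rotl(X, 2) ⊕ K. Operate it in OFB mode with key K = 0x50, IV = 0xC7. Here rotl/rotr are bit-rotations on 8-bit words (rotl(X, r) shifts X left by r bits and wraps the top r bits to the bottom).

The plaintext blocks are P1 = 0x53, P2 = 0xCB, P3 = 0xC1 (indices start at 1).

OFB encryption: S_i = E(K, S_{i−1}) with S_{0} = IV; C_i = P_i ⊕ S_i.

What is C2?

C1: S = E(K, 0xC7) = 0x4F; 0x53 ⊕ 0x4F = 0x1C.
C2: S = E(K, 0x4F) = 0x6D; 0xCB ⊕ 0x6D = 0xA6.

C2 = 0xA6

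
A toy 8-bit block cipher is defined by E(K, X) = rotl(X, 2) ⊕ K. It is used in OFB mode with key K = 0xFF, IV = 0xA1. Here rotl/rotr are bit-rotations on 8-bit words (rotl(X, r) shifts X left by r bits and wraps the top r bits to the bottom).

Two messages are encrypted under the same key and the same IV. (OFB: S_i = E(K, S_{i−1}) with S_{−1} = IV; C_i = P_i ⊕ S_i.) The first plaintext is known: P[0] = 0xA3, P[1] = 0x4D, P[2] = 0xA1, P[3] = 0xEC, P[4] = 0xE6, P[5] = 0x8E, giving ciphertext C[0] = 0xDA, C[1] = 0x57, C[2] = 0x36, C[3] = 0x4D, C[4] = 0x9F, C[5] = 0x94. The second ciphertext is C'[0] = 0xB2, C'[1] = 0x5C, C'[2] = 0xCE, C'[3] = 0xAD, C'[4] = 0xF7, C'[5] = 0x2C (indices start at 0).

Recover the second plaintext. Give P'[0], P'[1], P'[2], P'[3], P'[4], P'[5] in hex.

P'[0] = 0xCB, P'[1] = 0x46, P'[2] = 0x59, P'[3] = 0x0C, P'[4] = 0x8E, P'[5] = 0x36

In OFB with a reused IV, both messages share the same keystream S_i, so C_i ⊕ C'_i = P_i ⊕ P'_i and thus P'_i = P_i ⊕ C_i ⊕ C'_i.
P'[0]: 0xA3 ⊕ 0xDA ⊕ 0xB2 = 0xCB.
P'[1]: 0x4D ⊕ 0x57 ⊕ 0x5C = 0x46.
P'[2]: 0xA1 ⊕ 0x36 ⊕ 0xCE = 0x59.
P'[3]: 0xEC ⊕ 0x4D ⊕ 0xAD = 0x0C.
P'[4]: 0xE6 ⊕ 0x9F ⊕ 0xF7 = 0x8E.
P'[5]: 0x8E ⊕ 0x94 ⊕ 0x2C = 0x36.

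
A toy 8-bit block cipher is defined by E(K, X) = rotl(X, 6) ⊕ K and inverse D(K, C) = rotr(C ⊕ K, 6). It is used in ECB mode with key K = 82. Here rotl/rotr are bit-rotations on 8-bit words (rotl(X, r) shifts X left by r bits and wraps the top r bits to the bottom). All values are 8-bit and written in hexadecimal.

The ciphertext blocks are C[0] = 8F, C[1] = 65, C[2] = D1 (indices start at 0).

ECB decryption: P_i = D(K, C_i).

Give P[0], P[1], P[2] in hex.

P[0]: D(K, 8F) = 34.
P[1]: D(K, 65) = 9F.
P[2]: D(K, D1) = 4D.

P[0] = 34, P[1] = 9F, P[2] = 4D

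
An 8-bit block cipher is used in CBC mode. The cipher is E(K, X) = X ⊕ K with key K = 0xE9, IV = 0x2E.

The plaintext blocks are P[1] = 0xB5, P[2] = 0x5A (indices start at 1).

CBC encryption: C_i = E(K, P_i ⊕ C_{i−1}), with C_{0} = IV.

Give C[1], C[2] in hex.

C[1]: P[1] ⊕ 0x2E = 0x9B; E(K, 0x9B) = 0x72.
C[2]: P[2] ⊕ 0x72 = 0x28; E(K, 0x28) = 0xC1.

C[1] = 0x72, C[2] = 0xC1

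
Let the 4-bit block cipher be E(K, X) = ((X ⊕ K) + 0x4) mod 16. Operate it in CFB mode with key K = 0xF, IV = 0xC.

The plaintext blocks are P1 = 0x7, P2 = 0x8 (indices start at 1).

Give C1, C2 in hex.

CFB encryption: C_i = P_i ⊕ E(K, C_{i−1}), with C_{0} = IV.
C1: E(K, 0xC) = 0x7; 0x7 ⊕ 0x7 = 0x0.
C2: E(K, 0x0) = 0x3; 0x8 ⊕ 0x3 = 0xB.

C1 = 0x0, C2 = 0xB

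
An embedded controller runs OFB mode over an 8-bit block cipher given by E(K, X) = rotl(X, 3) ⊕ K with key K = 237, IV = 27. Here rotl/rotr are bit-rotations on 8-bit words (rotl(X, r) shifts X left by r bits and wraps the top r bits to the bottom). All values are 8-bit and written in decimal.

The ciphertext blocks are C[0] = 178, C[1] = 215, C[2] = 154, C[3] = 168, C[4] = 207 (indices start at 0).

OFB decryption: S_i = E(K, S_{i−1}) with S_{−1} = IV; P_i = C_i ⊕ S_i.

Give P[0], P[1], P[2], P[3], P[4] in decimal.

P[0]: S = E(K, 27) = 53; 178 ⊕ 53 = 135.
P[1]: S = E(K, 53) = 68; 215 ⊕ 68 = 147.
P[2]: S = E(K, 68) = 207; 154 ⊕ 207 = 85.
P[3]: S = E(K, 207) = 147; 168 ⊕ 147 = 59.
P[4]: S = E(K, 147) = 113; 207 ⊕ 113 = 190.

P[0] = 135, P[1] = 147, P[2] = 85, P[3] = 59, P[4] = 190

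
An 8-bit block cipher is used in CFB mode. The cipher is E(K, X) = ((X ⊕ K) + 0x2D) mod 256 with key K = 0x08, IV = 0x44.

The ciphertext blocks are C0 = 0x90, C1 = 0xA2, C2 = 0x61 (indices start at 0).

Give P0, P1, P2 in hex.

CFB decryption: P_i = C_i ⊕ E(K, C_{i−1}), with C_{−1} = IV.
P0: E(K, 0x44) = 0x79; 0x90 ⊕ 0x79 = 0xE9.
P1: E(K, 0x90) = 0xC5; 0xA2 ⊕ 0xC5 = 0x67.
P2: E(K, 0xA2) = 0xD7; 0x61 ⊕ 0xD7 = 0xB6.

P0 = 0xE9, P1 = 0x67, P2 = 0xB6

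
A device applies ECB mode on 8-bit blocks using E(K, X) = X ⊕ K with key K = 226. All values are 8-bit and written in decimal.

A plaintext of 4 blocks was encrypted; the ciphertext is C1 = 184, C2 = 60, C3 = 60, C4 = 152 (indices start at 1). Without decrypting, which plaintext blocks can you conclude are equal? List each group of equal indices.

ECB encrypts each block independently with the same key, so equal ciphertext blocks imply equal plaintext blocks.
C2 = C3 = 60, so P2 = P3.

P2 = P3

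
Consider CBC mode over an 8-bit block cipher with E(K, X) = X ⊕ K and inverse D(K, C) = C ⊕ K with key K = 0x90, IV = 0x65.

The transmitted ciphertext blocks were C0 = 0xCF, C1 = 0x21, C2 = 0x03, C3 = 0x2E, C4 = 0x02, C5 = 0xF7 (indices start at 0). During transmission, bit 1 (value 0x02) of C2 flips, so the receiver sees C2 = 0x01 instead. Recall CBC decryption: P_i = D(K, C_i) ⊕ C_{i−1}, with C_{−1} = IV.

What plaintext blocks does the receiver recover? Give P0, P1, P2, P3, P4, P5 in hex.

P0 = 0x3A, P1 = 0x7E, P2 = 0xB0, P3 = 0xBF, P4 = 0xBC, P5 = 0x65

Only C2 changed, to 0x01. In CBC, a change in C_i garbles P_i and flips the same bit in P_{i+1}. Decrypting the received ciphertext:
P0: D(K, 0xCF) = 0x5F; 0x5F ⊕ 0x65 = 0x3A.
P1: D(K, 0x21) = 0xB1; 0xB1 ⊕ 0xCF = 0x7E.
P2: D(K, 0x01) = 0x91; 0x91 ⊕ 0x21 = 0xB0.
P3: D(K, 0x2E) = 0xBE; 0xBE ⊕ 0x01 = 0xBF.
P4: D(K, 0x02) = 0x92; 0x92 ⊕ 0x2E = 0xBC.
P5: D(K, 0xF7) = 0x67; 0x67 ⊕ 0x02 = 0x65.
Blocks that differ from the original plaintext: P2, P3.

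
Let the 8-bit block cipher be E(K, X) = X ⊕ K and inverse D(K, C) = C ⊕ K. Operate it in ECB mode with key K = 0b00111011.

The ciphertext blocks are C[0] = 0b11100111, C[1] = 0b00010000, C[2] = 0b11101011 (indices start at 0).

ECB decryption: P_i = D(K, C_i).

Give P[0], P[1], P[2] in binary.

P[0] = 0b11011100, P[1] = 0b00101011, P[2] = 0b11010000

P[0]: D(K, 0b11100111) = 0b11011100.
P[1]: D(K, 0b00010000) = 0b00101011.
P[2]: D(K, 0b11101011) = 0b11010000.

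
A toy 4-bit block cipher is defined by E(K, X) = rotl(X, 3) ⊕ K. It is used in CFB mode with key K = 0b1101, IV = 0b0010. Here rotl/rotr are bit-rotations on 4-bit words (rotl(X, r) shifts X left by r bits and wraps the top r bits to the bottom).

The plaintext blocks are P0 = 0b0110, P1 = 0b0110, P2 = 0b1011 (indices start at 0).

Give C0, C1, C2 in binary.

CFB encryption: C_i = P_i ⊕ E(K, C_{i−1}), with C_{−1} = IV.
C0: E(K, 0b0010) = 0b1100; 0b0110 ⊕ 0b1100 = 0b1010.
C1: E(K, 0b1010) = 0b1000; 0b0110 ⊕ 0b1000 = 0b1110.
C2: E(K, 0b1110) = 0b1010; 0b1011 ⊕ 0b1010 = 0b0001.

C0 = 0b1010, C1 = 0b1110, C2 = 0b0001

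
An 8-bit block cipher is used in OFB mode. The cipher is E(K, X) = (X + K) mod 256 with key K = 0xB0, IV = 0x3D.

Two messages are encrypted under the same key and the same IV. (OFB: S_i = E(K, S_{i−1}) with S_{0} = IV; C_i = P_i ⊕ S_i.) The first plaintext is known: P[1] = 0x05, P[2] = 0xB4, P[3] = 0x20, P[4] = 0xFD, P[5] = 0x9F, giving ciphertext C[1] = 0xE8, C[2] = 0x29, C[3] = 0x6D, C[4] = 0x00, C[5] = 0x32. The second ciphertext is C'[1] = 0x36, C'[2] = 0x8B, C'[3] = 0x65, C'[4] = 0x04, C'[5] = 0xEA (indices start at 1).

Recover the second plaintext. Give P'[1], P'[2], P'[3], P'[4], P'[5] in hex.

P'[1] = 0xDB, P'[2] = 0x16, P'[3] = 0x28, P'[4] = 0xF9, P'[5] = 0x47

In OFB with a reused IV, both messages share the same keystream S_i, so C_i ⊕ C'_i = P_i ⊕ P'_i and thus P'_i = P_i ⊕ C_i ⊕ C'_i.
P'[1]: 0x05 ⊕ 0xE8 ⊕ 0x36 = 0xDB.
P'[2]: 0xB4 ⊕ 0x29 ⊕ 0x8B = 0x16.
P'[3]: 0x20 ⊕ 0x6D ⊕ 0x65 = 0x28.
P'[4]: 0xFD ⊕ 0x00 ⊕ 0x04 = 0xF9.
P'[5]: 0x9F ⊕ 0x32 ⊕ 0xEA = 0x47.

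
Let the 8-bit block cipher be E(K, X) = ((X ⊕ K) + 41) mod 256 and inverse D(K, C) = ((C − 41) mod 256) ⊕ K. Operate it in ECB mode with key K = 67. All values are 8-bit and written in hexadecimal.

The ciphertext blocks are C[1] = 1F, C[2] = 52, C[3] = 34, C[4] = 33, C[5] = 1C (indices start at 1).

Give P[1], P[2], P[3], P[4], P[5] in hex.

P[1] = B9, P[2] = 76, P[3] = 94, P[4] = 95, P[5] = BC

ECB decryption: P_i = D(K, C_i).
P[1]: D(K, 1F) = B9.
P[2]: D(K, 52) = 76.
P[3]: D(K, 34) = 94.
P[4]: D(K, 33) = 95.
P[5]: D(K, 1C) = BC.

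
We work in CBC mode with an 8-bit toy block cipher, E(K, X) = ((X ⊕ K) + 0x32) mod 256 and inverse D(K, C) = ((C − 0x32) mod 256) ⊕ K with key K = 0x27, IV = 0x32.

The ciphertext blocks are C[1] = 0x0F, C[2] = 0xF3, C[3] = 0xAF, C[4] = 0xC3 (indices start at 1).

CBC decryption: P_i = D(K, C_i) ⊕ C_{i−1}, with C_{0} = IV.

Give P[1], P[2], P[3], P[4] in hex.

P[1]: D(K, 0x0F) = 0xFA; 0xFA ⊕ 0x32 = 0xC8.
P[2]: D(K, 0xF3) = 0xE6; 0xE6 ⊕ 0x0F = 0xE9.
P[3]: D(K, 0xAF) = 0x5A; 0x5A ⊕ 0xF3 = 0xA9.
P[4]: D(K, 0xC3) = 0xB6; 0xB6 ⊕ 0xAF = 0x19.

P[1] = 0xC8, P[2] = 0xE9, P[3] = 0xA9, P[4] = 0x19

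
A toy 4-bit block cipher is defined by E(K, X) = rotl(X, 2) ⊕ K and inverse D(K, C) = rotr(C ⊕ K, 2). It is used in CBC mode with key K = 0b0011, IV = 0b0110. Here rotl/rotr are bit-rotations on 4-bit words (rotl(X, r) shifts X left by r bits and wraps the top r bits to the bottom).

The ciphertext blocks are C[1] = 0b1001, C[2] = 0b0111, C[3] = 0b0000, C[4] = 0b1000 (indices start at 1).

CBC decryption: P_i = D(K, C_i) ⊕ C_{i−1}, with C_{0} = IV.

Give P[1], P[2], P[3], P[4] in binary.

P[1] = 0b1100, P[2] = 0b1000, P[3] = 0b1011, P[4] = 0b1110

P[1]: D(K, 0b1001) = 0b1010; 0b1010 ⊕ 0b0110 = 0b1100.
P[2]: D(K, 0b0111) = 0b0001; 0b0001 ⊕ 0b1001 = 0b1000.
P[3]: D(K, 0b0000) = 0b1100; 0b1100 ⊕ 0b0111 = 0b1011.
P[4]: D(K, 0b1000) = 0b1110; 0b1110 ⊕ 0b0000 = 0b1110.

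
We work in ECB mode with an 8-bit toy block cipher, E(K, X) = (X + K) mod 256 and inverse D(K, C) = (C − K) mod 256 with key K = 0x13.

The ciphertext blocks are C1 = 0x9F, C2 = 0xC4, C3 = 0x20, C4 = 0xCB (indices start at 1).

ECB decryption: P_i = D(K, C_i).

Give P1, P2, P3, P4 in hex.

P1: D(K, 0x9F) = 0x8C.
P2: D(K, 0xC4) = 0xB1.
P3: D(K, 0x20) = 0x0D.
P4: D(K, 0xCB) = 0xB8.

P1 = 0x8C, P2 = 0xB1, P3 = 0x0D, P4 = 0xB8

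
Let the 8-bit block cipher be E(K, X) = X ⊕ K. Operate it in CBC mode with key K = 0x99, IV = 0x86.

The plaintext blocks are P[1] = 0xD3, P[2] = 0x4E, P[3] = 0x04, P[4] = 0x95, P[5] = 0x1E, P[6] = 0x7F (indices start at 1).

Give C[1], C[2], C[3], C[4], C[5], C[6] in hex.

C[1] = 0xCC, C[2] = 0x1B, C[3] = 0x86, C[4] = 0x8A, C[5] = 0x0D, C[6] = 0xEB

CBC encryption: C_i = E(K, P_i ⊕ C_{i−1}), with C_{0} = IV.
C[1]: P[1] ⊕ 0x86 = 0x55; E(K, 0x55) = 0xCC.
C[2]: P[2] ⊕ 0xCC = 0x82; E(K, 0x82) = 0x1B.
C[3]: P[3] ⊕ 0x1B = 0x1F; E(K, 0x1F) = 0x86.
C[4]: P[4] ⊕ 0x86 = 0x13; E(K, 0x13) = 0x8A.
C[5]: P[5] ⊕ 0x8A = 0x94; E(K, 0x94) = 0x0D.
C[6]: P[6] ⊕ 0x0D = 0x72; E(K, 0x72) = 0xEB.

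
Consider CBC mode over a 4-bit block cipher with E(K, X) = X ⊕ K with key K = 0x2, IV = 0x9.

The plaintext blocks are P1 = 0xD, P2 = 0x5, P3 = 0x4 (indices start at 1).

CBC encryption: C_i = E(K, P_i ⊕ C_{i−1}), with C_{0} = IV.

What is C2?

C2 = 0x1

C1: P1 ⊕ 0x9 = 0x4; E(K, 0x4) = 0x6.
C2: P2 ⊕ 0x6 = 0x3; E(K, 0x3) = 0x1.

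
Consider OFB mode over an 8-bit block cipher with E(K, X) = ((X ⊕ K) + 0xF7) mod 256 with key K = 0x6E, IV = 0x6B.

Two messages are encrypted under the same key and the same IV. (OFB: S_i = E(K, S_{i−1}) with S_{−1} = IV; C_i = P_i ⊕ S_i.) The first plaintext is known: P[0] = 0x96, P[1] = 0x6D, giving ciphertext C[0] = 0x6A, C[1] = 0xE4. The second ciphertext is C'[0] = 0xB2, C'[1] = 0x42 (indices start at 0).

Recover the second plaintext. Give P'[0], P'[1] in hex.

In OFB with a reused IV, both messages share the same keystream S_i, so C_i ⊕ C'_i = P_i ⊕ P'_i and thus P'_i = P_i ⊕ C_i ⊕ C'_i.
P'[0]: 0x96 ⊕ 0x6A ⊕ 0xB2 = 0x4E.
P'[1]: 0x6D ⊕ 0xE4 ⊕ 0x42 = 0xCB.

P'[0] = 0x4E, P'[1] = 0xCB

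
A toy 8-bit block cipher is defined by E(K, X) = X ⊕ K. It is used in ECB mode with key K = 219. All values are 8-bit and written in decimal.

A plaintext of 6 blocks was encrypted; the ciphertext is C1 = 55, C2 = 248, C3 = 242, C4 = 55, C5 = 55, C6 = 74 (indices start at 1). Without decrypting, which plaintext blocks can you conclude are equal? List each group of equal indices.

ECB encrypts each block independently with the same key, so equal ciphertext blocks imply equal plaintext blocks.
C1 = C4 = C5 = 55, so P1 = P4 = P5.

P1 = P4 = P5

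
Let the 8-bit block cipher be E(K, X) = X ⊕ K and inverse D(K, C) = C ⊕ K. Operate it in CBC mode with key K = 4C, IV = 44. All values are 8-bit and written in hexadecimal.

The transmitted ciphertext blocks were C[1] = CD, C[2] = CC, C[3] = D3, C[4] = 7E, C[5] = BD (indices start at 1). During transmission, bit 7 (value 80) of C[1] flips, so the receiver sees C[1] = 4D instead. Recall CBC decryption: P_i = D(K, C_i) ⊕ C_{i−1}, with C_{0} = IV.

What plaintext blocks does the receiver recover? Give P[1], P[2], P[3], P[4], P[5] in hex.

Only C[1] changed, to 4D. In CBC, a change in C_i garbles P_i and flips the same bit in P_{i+1}. Decrypting the received ciphertext:
P[1]: D(K, 4D) = 01; 01 ⊕ 44 = 45.
P[2]: D(K, CC) = 80; 80 ⊕ 4D = CD.
P[3]: D(K, D3) = 9F; 9F ⊕ CC = 53.
P[4]: D(K, 7E) = 32; 32 ⊕ D3 = E1.
P[5]: D(K, BD) = F1; F1 ⊕ 7E = 8F.
Blocks that differ from the original plaintext: P[1], P[2].

P[1] = 45, P[2] = CD, P[3] = 53, P[4] = E1, P[5] = 8F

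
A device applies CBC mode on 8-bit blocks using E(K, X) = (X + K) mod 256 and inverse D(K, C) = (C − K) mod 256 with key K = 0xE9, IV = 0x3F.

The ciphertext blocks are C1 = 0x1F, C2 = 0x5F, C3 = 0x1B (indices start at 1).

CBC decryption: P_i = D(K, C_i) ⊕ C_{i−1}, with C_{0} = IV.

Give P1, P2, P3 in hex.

P1 = 0x09, P2 = 0x69, P3 = 0x6D

P1: D(K, 0x1F) = 0x36; 0x36 ⊕ 0x3F = 0x09.
P2: D(K, 0x5F) = 0x76; 0x76 ⊕ 0x1F = 0x69.
P3: D(K, 0x1B) = 0x32; 0x32 ⊕ 0x5F = 0x6D.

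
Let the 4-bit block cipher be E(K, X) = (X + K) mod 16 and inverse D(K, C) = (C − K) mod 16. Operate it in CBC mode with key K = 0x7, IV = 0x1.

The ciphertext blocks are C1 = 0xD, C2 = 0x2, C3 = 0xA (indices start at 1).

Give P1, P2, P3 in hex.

P1 = 0x7, P2 = 0x6, P3 = 0x1

CBC decryption: P_i = D(K, C_i) ⊕ C_{i−1}, with C_{0} = IV.
P1: D(K, 0xD) = 0x6; 0x6 ⊕ 0x1 = 0x7.
P2: D(K, 0x2) = 0xB; 0xB ⊕ 0xD = 0x6.
P3: D(K, 0xA) = 0x3; 0x3 ⊕ 0x2 = 0x1.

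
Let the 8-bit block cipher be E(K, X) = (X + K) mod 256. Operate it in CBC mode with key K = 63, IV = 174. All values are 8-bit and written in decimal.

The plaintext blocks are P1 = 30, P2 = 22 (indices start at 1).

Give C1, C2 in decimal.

C1 = 239, C2 = 56

CBC encryption: C_i = E(K, P_i ⊕ C_{i−1}), with C_{0} = IV.
C1: P1 ⊕ 174 = 176; E(K, 176) = 239.
C2: P2 ⊕ 239 = 249; E(K, 249) = 56.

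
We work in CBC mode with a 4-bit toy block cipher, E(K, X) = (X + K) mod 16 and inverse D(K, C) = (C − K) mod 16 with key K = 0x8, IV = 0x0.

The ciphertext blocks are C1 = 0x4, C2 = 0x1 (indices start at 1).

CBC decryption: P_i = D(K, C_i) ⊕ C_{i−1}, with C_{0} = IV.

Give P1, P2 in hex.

P1: D(K, 0x4) = 0xC; 0xC ⊕ 0x0 = 0xC.
P2: D(K, 0x1) = 0x9; 0x9 ⊕ 0x4 = 0xD.

P1 = 0xC, P2 = 0xD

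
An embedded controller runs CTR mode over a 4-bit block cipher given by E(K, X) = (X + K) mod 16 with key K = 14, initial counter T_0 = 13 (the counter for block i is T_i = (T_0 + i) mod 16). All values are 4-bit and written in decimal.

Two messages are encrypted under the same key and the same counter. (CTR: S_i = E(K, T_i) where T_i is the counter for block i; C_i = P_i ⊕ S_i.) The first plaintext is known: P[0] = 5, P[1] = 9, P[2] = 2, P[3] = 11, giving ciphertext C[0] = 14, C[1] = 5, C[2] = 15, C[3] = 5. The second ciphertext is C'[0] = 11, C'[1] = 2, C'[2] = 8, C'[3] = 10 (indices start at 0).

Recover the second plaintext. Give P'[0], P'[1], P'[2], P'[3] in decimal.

P'[0] = 0, P'[1] = 14, P'[2] = 5, P'[3] = 4

In CTR with a reused counter, both messages share the same keystream S_i, so C_i ⊕ C'_i = P_i ⊕ P'_i and thus P'_i = P_i ⊕ C_i ⊕ C'_i.
P'[0]: 5 ⊕ 14 ⊕ 11 = 0.
P'[1]: 9 ⊕ 5 ⊕ 2 = 14.
P'[2]: 2 ⊕ 15 ⊕ 8 = 5.
P'[3]: 11 ⊕ 5 ⊕ 10 = 4.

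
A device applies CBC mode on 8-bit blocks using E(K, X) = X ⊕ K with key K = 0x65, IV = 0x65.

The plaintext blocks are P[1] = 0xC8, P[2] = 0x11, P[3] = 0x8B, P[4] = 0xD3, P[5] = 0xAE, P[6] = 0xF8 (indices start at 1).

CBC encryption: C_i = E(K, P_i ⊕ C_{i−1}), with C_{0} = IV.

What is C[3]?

C[1]: P[1] ⊕ 0x65 = 0xAD; E(K, 0xAD) = 0xC8.
C[2]: P[2] ⊕ 0xC8 = 0xD9; E(K, 0xD9) = 0xBC.
C[3]: P[3] ⊕ 0xBC = 0x37; E(K, 0x37) = 0x52.

C[3] = 0x52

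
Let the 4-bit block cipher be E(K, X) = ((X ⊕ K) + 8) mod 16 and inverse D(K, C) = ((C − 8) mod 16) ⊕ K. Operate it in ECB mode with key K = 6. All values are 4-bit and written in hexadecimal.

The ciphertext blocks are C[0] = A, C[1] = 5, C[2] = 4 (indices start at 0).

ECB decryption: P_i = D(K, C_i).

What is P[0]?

P[0] = 4

P[0]: D(K, A) = 4.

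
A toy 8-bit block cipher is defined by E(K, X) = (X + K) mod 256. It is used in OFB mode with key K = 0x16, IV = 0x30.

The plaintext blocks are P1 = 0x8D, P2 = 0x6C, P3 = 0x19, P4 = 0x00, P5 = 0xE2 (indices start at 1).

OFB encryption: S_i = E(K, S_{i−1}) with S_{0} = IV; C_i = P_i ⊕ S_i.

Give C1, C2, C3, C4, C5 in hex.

C1 = 0xCB, C2 = 0x30, C3 = 0x6B, C4 = 0x88, C5 = 0x7C

C1: S = E(K, 0x30) = 0x46; 0x8D ⊕ 0x46 = 0xCB.
C2: S = E(K, 0x46) = 0x5C; 0x6C ⊕ 0x5C = 0x30.
C3: S = E(K, 0x5C) = 0x72; 0x19 ⊕ 0x72 = 0x6B.
C4: S = E(K, 0x72) = 0x88; 0x00 ⊕ 0x88 = 0x88.
C5: S = E(K, 0x88) = 0x9E; 0xE2 ⊕ 0x9E = 0x7C.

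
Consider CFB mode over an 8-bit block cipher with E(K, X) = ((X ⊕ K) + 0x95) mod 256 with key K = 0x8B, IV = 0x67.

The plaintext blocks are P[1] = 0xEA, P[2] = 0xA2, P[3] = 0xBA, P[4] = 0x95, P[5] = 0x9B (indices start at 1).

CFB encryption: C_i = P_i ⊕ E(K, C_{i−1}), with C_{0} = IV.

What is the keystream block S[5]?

0xE0

C[1]: E(K, 0x67) = 0x81; 0xEA ⊕ 0x81 = 0x6B.
C[2]: E(K, 0x6B) = 0x75; 0xA2 ⊕ 0x75 = 0xD7.
C[3]: E(K, 0xD7) = 0xF1; 0xBA ⊕ 0xF1 = 0x4B.
C[4]: E(K, 0x4B) = 0x55; 0x95 ⊕ 0x55 = 0xC0.
C[5]: E(K, 0xC0) = 0xE0; 0x9B ⊕ 0xE0 = 0x7B.
So S[5] = 0xE0.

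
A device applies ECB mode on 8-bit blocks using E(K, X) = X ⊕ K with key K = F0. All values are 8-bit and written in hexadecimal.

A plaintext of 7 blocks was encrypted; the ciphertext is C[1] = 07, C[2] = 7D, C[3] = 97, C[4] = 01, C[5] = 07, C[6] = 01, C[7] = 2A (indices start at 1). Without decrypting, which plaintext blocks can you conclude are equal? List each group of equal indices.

P[1] = P[5]; P[4] = P[6]

ECB encrypts each block independently with the same key, so equal ciphertext blocks imply equal plaintext blocks.
C[1] = C[5] = 07, so P[1] = P[5].
C[4] = C[6] = 01, so P[4] = P[6].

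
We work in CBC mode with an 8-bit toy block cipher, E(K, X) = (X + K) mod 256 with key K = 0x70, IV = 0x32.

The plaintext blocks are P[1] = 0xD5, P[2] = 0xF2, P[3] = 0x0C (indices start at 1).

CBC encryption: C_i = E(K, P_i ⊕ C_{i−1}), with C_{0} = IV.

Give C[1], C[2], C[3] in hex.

C[1]: P[1] ⊕ 0x32 = 0xE7; E(K, 0xE7) = 0x57.
C[2]: P[2] ⊕ 0x57 = 0xA5; E(K, 0xA5) = 0x15.
C[3]: P[3] ⊕ 0x15 = 0x19; E(K, 0x19) = 0x89.

C[1] = 0x57, C[2] = 0x15, C[3] = 0x89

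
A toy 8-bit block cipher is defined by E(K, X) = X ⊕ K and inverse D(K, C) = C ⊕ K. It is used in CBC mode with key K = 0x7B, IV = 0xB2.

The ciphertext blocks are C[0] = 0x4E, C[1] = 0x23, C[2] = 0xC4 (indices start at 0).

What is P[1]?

CBC decryption: P_i = D(K, C_i) ⊕ C_{i−1}, with C_{−1} = IV.
P[1]: D(K, 0x23) = 0x58; 0x58 ⊕ 0x4E = 0x16.

P[1] = 0x16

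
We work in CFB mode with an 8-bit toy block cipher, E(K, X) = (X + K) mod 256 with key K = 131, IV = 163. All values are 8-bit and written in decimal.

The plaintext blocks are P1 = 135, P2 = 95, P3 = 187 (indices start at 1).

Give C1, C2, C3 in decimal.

C1 = 161, C2 = 123, C3 = 69

CFB encryption: C_i = P_i ⊕ E(K, C_{i−1}), with C_{0} = IV.
C1: E(K, 163) = 38; 135 ⊕ 38 = 161.
C2: E(K, 161) = 36; 95 ⊕ 36 = 123.
C3: E(K, 123) = 254; 187 ⊕ 254 = 69.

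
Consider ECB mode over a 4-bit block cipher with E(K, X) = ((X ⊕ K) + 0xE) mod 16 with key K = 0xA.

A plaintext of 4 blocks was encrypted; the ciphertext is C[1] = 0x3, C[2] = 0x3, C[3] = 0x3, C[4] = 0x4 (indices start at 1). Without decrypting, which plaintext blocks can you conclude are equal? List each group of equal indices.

ECB encrypts each block independently with the same key, so equal ciphertext blocks imply equal plaintext blocks.
C[1] = C[2] = C[3] = 0x3, so P[1] = P[2] = P[3].

P[1] = P[2] = P[3]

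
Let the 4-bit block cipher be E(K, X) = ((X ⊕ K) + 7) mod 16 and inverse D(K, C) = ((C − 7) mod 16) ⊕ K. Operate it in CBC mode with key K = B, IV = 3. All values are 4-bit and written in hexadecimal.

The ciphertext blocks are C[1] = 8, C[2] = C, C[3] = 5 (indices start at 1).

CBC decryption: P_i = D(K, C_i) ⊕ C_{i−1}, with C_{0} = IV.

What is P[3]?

P[3]: D(K, 5) = 5; 5 ⊕ C = 9.

P[3] = 9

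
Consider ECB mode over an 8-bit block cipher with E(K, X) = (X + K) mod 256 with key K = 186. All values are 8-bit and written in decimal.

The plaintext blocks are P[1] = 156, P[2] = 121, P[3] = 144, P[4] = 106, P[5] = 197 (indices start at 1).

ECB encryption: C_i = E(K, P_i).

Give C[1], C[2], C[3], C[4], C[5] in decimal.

C[1]: E(K, 156) = 86.
C[2]: E(K, 121) = 51.
C[3]: E(K, 144) = 74.
C[4]: E(K, 106) = 36.
C[5]: E(K, 197) = 127.

C[1] = 86, C[2] = 51, C[3] = 74, C[4] = 36, C[5] = 127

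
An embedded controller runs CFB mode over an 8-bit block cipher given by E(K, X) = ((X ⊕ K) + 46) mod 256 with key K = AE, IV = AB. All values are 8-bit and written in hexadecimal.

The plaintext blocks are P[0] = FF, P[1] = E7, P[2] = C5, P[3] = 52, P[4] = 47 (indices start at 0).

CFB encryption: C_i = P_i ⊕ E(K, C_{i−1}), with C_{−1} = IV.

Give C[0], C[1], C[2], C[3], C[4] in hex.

C[0]: E(K, AB) = 4B; FF ⊕ 4B = B4.
C[1]: E(K, B4) = 60; E7 ⊕ 60 = 87.
C[2]: E(K, 87) = 6F; C5 ⊕ 6F = AA.
C[3]: E(K, AA) = 4A; 52 ⊕ 4A = 18.
C[4]: E(K, 18) = FC; 47 ⊕ FC = BB.

C[0] = B4, C[1] = 87, C[2] = AA, C[3] = 18, C[4] = BB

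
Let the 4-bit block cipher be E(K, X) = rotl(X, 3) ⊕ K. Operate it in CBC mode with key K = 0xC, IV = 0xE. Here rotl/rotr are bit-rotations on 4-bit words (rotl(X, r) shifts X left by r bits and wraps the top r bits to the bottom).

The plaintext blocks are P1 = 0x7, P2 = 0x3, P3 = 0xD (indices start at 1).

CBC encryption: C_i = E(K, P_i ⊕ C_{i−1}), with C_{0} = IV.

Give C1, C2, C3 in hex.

C1: P1 ⊕ 0xE = 0x9; E(K, 0x9) = 0x0.
C2: P2 ⊕ 0x0 = 0x3; E(K, 0x3) = 0x5.
C3: P3 ⊕ 0x5 = 0x8; E(K, 0x8) = 0x8.

C1 = 0x0, C2 = 0x5, C3 = 0x8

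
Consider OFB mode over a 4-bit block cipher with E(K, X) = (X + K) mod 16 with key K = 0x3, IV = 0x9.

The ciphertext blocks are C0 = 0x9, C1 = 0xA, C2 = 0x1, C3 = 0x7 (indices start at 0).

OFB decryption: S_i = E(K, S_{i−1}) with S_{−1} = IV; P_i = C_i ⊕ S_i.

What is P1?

P0: S = E(K, 0x9) = 0xC; 0x9 ⊕ 0xC = 0x5.
P1: S = E(K, 0xC) = 0xF; 0xA ⊕ 0xF = 0x5.

P1 = 0x5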